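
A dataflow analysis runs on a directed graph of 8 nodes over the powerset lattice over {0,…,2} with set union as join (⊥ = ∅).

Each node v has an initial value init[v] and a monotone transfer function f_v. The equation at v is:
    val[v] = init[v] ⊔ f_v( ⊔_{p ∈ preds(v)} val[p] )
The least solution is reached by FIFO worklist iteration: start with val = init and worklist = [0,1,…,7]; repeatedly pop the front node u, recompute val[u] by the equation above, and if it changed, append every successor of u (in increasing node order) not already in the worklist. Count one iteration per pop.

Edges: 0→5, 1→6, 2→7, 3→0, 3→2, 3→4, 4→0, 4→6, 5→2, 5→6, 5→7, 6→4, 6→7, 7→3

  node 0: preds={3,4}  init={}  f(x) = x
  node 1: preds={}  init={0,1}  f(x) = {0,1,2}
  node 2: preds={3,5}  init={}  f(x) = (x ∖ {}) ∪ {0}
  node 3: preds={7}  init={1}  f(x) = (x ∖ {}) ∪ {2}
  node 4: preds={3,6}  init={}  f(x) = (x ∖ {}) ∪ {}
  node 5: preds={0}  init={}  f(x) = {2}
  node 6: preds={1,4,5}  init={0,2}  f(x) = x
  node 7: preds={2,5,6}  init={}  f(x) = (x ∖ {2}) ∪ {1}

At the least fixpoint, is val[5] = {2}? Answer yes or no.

yes

Worklist (17 pops):
  #1 pop 0: in={1} → {1} (was {}); enqueue []
  #2 pop 1: in={} → {0,1,2} (was {0,1}); enqueue []
  #3 pop 2: in={1} → {0,1} (was {}); enqueue []
  #4 pop 3: in={} → {1,2} (was {1}); enqueue [0,2]
  #5 pop 4: in={0,1,2} → {0,1,2} (was {}); enqueue []
  #6 pop 5: in={1} → {2} (was {}); enqueue []
  #7 pop 6: in={0,1,2} → {0,1,2} (was {0,2}); enqueue [4]
  #8 pop 7: in={0,1,2} → {0,1} (was {}); enqueue [3]
  #9 pop 0: in={0,1,2} → {0,1,2} (was {1}); enqueue [5]
  #10 pop 2: in={1,2} → {0,1,2} (was {0,1}); enqueue [7]
  #11 pop 4: in={0,1,2} → {0,1,2} (no change)
  #12 pop 3: in={0,1} → {0,1,2} (was {1,2}); enqueue [0,2,4]
  #13 pop 5: in={0,1,2} → {2} (no change)
  #14 pop 7: in={0,1,2} → {0,1} (no change)
  #15 pop 0: in={0,1,2} → {0,1,2} (no change)
  #16 pop 2: in={0,1,2} → {0,1,2} (no change)
  #17 pop 4: in={0,1,2} → {0,1,2} (no change)

Fixpoint:
  val[0] = {0,1,2}
  val[1] = {0,1,2}
  val[2] = {0,1,2}
  val[3] = {0,1,2}
  val[4] = {0,1,2}
  val[5] = {2}
  val[6] = {0,1,2}
  val[7] = {0,1}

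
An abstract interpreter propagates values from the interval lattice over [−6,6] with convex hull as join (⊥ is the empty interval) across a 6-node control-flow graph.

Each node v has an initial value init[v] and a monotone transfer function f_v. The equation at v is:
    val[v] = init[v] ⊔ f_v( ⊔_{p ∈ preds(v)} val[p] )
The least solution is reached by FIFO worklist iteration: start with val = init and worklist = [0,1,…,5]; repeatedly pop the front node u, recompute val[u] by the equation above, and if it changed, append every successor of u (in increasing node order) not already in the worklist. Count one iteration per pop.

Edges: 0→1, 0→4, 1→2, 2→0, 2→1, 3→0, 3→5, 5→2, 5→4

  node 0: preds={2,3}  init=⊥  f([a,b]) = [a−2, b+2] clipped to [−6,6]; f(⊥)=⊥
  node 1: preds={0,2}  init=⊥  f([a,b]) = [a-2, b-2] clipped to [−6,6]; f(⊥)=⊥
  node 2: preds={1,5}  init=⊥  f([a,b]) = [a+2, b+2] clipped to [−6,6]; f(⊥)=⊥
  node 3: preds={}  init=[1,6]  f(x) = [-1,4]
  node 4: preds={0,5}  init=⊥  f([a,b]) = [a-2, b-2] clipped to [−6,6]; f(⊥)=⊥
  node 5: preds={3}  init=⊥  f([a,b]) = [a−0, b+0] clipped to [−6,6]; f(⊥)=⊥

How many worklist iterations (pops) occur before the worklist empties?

17

Trace (17 dequeues):
  [1] u=0 | in [1,6] | out [-1,6] | prev ⊥ | push {}
  [2] u=1 | in [-1,6] | out [-3,4] | prev ⊥ | push {}
  [3] u=2 | in [-3,4] | out [-1,6] | prev ⊥ | push {0,1}
  [4] u=3 | in ⊥ | out [-1,6] | prev [1,6] | push {}
  [5] u=4 | in [-1,6] | out [-3,4] | prev ⊥ | push {}
  [6] u=5 | in [-1,6] | out [-1,6] | prev ⊥ | push {2,4}
  [7] u=0 | in [-1,6] | out [-3,6] | prev [-1,6] | push {}
  [8] u=1 | in [-3,6] | out [-5,4] | prev [-3,4] | push {}
  [9] u=2 | in [-5,6] | out [-3,6] | prev [-1,6] | push {0,1}
  [10] u=4 | in [-3,6] | out [-5,4] | prev [-3,4] | push {}
  [11] u=0 | in [-3,6] | out [-5,6] | prev [-3,6] | push {4}
  [12] u=1 | in [-5,6] | out [-6,4] | prev [-5,4] | push {2}
  [13] u=4 | in [-5,6] | out [-6,4] | prev [-5,4] | push {}
  [14] u=2 | in [-6,6] | out [-4,6] | prev [-3,6] | push {0,1}
  [15] u=0 | in [-4,6] | out [-6,6] | prev [-5,6] | push {4}
  [16] u=1 | in [-6,6] | out [-6,4] | ==
  [17] u=4 | in [-6,6] | out [-6,4] | ==

Converged values:
  [0] [-6,6]
  [1] [-6,4]
  [2] [-4,6]
  [3] [-1,6]
  [4] [-6,4]
  [5] [-1,6]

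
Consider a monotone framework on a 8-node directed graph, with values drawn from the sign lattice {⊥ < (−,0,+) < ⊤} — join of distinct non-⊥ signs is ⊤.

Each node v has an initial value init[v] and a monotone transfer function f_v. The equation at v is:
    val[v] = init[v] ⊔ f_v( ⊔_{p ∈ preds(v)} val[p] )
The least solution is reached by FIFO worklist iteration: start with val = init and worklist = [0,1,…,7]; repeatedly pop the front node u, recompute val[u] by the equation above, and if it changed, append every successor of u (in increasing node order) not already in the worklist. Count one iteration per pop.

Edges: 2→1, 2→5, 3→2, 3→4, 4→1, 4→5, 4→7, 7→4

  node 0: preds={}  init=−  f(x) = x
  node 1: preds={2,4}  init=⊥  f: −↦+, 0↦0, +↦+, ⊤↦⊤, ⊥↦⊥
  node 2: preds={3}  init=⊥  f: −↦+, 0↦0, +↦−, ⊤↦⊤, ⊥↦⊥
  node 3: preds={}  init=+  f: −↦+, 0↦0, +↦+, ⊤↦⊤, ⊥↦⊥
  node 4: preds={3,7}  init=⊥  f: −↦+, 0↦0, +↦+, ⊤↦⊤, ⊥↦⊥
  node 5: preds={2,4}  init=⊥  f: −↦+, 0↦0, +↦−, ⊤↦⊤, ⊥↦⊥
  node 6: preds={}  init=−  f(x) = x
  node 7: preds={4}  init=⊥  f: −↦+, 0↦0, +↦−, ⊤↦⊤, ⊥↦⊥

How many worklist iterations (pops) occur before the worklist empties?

14

Trace (14 dequeues):
  [1] u=0 | in ⊥ | out − | ==
  [2] u=1 | in ⊥ | out ⊥ | ==
  [3] u=2 | in + | out − | prev ⊥ | push {1}
  [4] u=3 | in ⊥ | out + | ==
  [5] u=4 | in + | out + | prev ⊥ | push {}
  [6] u=5 | in ⊤ | out ⊤ | prev ⊥ | push {}
  [7] u=6 | in ⊥ | out − | ==
  [8] u=7 | in + | out − | prev ⊥ | push {4}
  [9] u=1 | in ⊤ | out ⊤ | prev ⊥ | push {}
  [10] u=4 | in ⊤ | out ⊤ | prev + | push {1,5,7}
  [11] u=1 | in ⊤ | out ⊤ | ==
  [12] u=5 | in ⊤ | out ⊤ | ==
  [13] u=7 | in ⊤ | out ⊤ | prev − | push {4}
  [14] u=4 | in ⊤ | out ⊤ | ==

Converged values:
  [0] −
  [1] ⊤
  [2] −
  [3] +
  [4] ⊤
  [5] ⊤
  [6] −
  [7] ⊤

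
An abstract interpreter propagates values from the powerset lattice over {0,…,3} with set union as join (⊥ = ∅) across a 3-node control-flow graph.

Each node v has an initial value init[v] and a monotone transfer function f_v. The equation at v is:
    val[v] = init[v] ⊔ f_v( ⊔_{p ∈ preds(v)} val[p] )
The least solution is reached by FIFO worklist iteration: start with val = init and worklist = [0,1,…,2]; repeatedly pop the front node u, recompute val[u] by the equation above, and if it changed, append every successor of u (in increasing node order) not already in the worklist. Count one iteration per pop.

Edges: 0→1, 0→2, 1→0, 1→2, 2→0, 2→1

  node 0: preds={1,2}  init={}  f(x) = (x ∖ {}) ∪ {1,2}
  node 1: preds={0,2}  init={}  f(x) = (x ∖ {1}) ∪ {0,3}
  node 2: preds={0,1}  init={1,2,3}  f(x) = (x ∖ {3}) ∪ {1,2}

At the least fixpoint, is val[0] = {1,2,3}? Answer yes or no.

no

Trace (6 dequeues):
  [1] u=0 | in {1,2,3} | out {1,2,3} | prev {} | push {}
  [2] u=1 | in {1,2,3} | out {0,2,3} | prev {} | push {0}
  [3] u=2 | in {0,1,2,3} | out {0,1,2,3} | prev {1,2,3} | push {1}
  [4] u=0 | in {0,1,2,3} | out {0,1,2,3} | prev {1,2,3} | push {2}
  [5] u=1 | in {0,1,2,3} | out {0,2,3} | ==
  [6] u=2 | in {0,1,2,3} | out {0,1,2,3} | ==

Converged values:
  [0] {0,1,2,3}
  [1] {0,2,3}
  [2] {0,1,2,3}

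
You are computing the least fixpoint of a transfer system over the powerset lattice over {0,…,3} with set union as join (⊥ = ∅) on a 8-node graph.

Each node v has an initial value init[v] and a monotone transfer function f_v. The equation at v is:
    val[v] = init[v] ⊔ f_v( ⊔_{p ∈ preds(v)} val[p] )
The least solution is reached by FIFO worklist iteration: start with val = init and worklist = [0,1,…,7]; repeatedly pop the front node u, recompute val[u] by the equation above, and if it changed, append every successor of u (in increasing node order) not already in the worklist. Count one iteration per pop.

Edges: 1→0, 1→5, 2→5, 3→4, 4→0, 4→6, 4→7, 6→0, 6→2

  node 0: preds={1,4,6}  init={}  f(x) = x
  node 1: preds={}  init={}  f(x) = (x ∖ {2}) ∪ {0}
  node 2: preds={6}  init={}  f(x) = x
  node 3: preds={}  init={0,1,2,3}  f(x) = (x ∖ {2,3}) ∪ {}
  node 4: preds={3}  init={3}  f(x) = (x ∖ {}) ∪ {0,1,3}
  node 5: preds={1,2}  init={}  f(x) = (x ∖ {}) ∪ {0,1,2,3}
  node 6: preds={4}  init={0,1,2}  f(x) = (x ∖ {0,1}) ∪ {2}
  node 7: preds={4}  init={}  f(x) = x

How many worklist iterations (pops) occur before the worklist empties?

Iteration log — 11 steps:
  step 1. node 0  ⊔preds={0,1,2,3}  new={0,1,2,3}  old={}  +wl: 
  step 2. node 1  ⊔preds={}  new={0}  old={}  +wl: 0
  step 3. node 2  ⊔preds={0,1,2}  new={0,1,2}  old={}  +wl: 
  step 4. node 3  ⊔preds={}  new={0,1,2,3}  stable
  step 5. node 4  ⊔preds={0,1,2,3}  new={0,1,2,3}  old={3}  +wl: 
  step 6. node 5  ⊔preds={0,1,2}  new={0,1,2,3}  old={}  +wl: 
  step 7. node 6  ⊔preds={0,1,2,3}  new={0,1,2,3}  old={0,1,2}  +wl: 2
  step 8. node 7  ⊔preds={0,1,2,3}  new={0,1,2,3}  old={}  +wl: 
  step 9. node 0  ⊔preds={0,1,2,3}  new={0,1,2,3}  stable
  step 10. node 2  ⊔preds={0,1,2,3}  new={0,1,2,3}  old={0,1,2}  +wl: 5
  step 11. node 5  ⊔preds={0,1,2,3}  new={0,1,2,3}  stable

Least fixpoint reached:
  node 0: {0,1,2,3}
  node 1: {0}
  node 2: {0,1,2,3}
  node 3: {0,1,2,3}
  node 4: {0,1,2,3}
  node 5: {0,1,2,3}
  node 6: {0,1,2,3}
  node 7: {0,1,2,3}

11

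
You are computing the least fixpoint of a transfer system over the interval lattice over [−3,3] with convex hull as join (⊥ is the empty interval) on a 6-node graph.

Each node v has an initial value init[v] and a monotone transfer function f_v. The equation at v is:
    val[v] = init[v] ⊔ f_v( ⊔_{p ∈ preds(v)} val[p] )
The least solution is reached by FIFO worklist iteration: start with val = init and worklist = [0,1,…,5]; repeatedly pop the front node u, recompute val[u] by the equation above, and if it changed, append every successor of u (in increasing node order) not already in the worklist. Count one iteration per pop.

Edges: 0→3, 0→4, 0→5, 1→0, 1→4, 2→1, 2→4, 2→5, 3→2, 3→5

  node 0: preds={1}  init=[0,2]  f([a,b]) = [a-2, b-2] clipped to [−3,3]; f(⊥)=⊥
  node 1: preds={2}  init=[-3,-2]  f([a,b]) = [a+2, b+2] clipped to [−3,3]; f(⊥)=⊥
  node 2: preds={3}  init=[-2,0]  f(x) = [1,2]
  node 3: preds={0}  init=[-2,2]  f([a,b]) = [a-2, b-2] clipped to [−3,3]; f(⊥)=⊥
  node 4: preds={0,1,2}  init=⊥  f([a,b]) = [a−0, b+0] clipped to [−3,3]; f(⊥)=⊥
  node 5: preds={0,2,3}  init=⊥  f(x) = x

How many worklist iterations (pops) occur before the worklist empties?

11

Worklist (11 pops):
  #1 pop 0: in=[-3,-2] → [-3,2] (was [0,2]); enqueue []
  #2 pop 1: in=[-2,0] → [-3,2] (was [-3,-2]); enqueue [0]
  #3 pop 2: in=[-2,2] → [-2,2] (was [-2,0]); enqueue [1]
  #4 pop 3: in=[-3,2] → [-3,2] (was [-2,2]); enqueue [2]
  #5 pop 4: in=[-3,2] → [-3,2] (was ⊥); enqueue []
  #6 pop 5: in=[-3,2] → [-3,2] (was ⊥); enqueue []
  #7 pop 0: in=[-3,2] → [-3,2] (no change)
  #8 pop 1: in=[-2,2] → [-3,3] (was [-3,2]); enqueue [0,4]
  #9 pop 2: in=[-3,2] → [-2,2] (no change)
  #10 pop 0: in=[-3,3] → [-3,2] (no change)
  #11 pop 4: in=[-3,3] → [-3,3] (was [-3,2]); enqueue []

Fixpoint:
  val[0] = [-3,2]
  val[1] = [-3,3]
  val[2] = [-2,2]
  val[3] = [-3,2]
  val[4] = [-3,3]
  val[5] = [-3,2]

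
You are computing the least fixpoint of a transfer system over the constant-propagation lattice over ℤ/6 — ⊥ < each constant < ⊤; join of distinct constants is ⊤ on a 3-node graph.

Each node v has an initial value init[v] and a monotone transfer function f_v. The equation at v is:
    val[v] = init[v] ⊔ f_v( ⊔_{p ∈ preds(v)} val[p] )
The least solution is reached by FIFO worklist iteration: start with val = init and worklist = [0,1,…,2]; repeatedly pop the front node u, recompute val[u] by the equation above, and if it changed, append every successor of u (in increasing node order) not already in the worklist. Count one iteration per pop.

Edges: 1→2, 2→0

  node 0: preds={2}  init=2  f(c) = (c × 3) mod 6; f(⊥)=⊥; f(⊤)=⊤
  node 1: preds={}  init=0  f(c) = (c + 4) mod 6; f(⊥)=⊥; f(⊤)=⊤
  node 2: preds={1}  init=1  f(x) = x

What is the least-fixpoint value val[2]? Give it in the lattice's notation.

Trace (4 dequeues):
  [1] u=0 | in 1 | out ⊤ | prev 2 | push {}
  [2] u=1 | in ⊥ | out 0 | ==
  [3] u=2 | in 0 | out ⊤ | prev 1 | push {0}
  [4] u=0 | in ⊤ | out ⊤ | ==

Converged values:
  [0] ⊤
  [1] 0
  [2] ⊤

⊤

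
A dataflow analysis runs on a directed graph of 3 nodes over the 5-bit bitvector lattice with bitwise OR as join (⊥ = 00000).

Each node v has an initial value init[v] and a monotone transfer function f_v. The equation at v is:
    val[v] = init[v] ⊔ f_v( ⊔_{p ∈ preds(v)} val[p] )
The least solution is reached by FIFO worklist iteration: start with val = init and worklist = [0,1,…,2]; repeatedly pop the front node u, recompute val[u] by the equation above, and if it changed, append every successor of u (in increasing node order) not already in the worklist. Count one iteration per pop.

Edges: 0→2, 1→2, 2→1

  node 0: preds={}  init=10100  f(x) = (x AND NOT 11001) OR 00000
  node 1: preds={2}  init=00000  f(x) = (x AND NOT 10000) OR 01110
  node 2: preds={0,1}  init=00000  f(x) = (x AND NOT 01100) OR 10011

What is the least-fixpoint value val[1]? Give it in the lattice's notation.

Worklist (5 pops):
  #1 pop 0: in=00000 → 10100 (no change)
  #2 pop 1: in=00000 → 01110 (was 00000); enqueue []
  #3 pop 2: in=11110 → 10011 (was 00000); enqueue [1]
  #4 pop 1: in=10011 → 01111 (was 01110); enqueue [2]
  #5 pop 2: in=11111 → 10011 (no change)

Fixpoint:
  val[0] = 10100
  val[1] = 01111
  val[2] = 10011

01111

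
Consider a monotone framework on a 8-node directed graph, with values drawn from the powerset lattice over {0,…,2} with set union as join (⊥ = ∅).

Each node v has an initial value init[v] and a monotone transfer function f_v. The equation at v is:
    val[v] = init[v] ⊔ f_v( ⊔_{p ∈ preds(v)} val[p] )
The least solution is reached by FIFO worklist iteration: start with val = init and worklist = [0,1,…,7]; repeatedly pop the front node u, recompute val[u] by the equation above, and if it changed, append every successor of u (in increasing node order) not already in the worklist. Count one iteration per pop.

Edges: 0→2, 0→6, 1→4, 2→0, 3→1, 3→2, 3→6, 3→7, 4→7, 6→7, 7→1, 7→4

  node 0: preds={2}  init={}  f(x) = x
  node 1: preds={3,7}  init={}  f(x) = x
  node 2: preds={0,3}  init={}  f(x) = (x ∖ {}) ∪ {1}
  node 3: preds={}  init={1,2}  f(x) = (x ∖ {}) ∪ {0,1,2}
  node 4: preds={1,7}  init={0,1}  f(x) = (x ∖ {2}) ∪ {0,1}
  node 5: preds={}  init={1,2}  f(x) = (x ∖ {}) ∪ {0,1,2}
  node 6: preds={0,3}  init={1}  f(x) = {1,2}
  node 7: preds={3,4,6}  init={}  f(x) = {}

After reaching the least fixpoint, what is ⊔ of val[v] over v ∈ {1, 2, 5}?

{0,1,2}

Trace (16 dequeues):
  [1] u=0 | in {} | out {} | ==
  [2] u=1 | in {1,2} | out {1,2} | prev {} | push {}
  [3] u=2 | in {1,2} | out {1,2} | prev {} | push {0}
  [4] u=3 | in {} | out {0,1,2} | prev {1,2} | push {1,2}
  [5] u=4 | in {1,2} | out {0,1} | ==
  [6] u=5 | in {} | out {0,1,2} | prev {1,2} | push {}
  [7] u=6 | in {0,1,2} | out {1,2} | prev {1} | push {}
  [8] u=7 | in {0,1,2} | out {} | ==
  [9] u=0 | in {1,2} | out {1,2} | prev {} | push {6}
  [10] u=1 | in {0,1,2} | out {0,1,2} | prev {1,2} | push {4}
  [11] u=2 | in {0,1,2} | out {0,1,2} | prev {1,2} | push {0}
  [12] u=6 | in {0,1,2} | out {1,2} | ==
  [13] u=4 | in {0,1,2} | out {0,1} | ==
  [14] u=0 | in {0,1,2} | out {0,1,2} | prev {1,2} | push {2,6}
  [15] u=2 | in {0,1,2} | out {0,1,2} | ==
  [16] u=6 | in {0,1,2} | out {1,2} | ==

Converged values:
  [0] {0,1,2}
  [1] {0,1,2}
  [2] {0,1,2}
  [3] {0,1,2}
  [4] {0,1}
  [5] {0,1,2}
  [6] {1,2}
  [7] {}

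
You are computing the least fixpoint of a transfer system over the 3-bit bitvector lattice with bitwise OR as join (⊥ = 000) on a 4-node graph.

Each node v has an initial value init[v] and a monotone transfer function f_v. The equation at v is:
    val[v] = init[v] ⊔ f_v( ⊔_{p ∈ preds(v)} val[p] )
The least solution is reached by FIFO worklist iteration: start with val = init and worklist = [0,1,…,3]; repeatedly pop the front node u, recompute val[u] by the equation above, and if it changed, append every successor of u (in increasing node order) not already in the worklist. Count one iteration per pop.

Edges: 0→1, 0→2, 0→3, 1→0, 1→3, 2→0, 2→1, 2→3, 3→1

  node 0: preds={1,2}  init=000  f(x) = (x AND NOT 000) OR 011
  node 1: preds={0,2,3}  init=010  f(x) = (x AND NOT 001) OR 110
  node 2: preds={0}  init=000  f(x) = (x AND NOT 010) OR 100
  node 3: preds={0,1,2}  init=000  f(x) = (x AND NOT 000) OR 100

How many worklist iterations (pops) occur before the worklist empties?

Iteration log — 8 steps:
  step 1. node 0  ⊔preds=010  new=011  old=000  +wl: 
  step 2. node 1  ⊔preds=011  new=110  old=010  +wl: 0
  step 3. node 2  ⊔preds=011  new=101  old=000  +wl: 1
  step 4. node 3  ⊔preds=111  new=111  old=000  +wl: 
  step 5. node 0  ⊔preds=111  new=111  old=011  +wl: 2,3
  step 6. node 1  ⊔preds=111  new=110  stable
  step 7. node 2  ⊔preds=111  new=101  stable
  step 8. node 3  ⊔preds=111  new=111  stable

Least fixpoint reached:
  node 0: 111
  node 1: 110
  node 2: 101
  node 3: 111

8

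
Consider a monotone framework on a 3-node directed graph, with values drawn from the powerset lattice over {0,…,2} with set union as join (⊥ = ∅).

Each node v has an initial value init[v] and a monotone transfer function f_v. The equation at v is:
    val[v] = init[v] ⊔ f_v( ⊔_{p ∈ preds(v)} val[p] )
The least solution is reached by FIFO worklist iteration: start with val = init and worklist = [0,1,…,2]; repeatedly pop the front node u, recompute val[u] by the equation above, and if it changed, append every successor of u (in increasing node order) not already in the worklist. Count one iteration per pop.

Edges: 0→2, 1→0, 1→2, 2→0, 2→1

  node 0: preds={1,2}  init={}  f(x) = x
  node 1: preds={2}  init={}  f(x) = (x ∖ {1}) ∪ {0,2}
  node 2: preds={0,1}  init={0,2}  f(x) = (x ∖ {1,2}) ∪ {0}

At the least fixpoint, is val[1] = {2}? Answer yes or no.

no

Iteration log — 4 steps:
  step 1. node 0  ⊔preds={0,2}  new={0,2}  old={}  +wl: 
  step 2. node 1  ⊔preds={0,2}  new={0,2}  old={}  +wl: 0
  step 3. node 2  ⊔preds={0,2}  new={0,2}  stable
  step 4. node 0  ⊔preds={0,2}  new={0,2}  stable

Least fixpoint reached:
  node 0: {0,2}
  node 1: {0,2}
  node 2: {0,2}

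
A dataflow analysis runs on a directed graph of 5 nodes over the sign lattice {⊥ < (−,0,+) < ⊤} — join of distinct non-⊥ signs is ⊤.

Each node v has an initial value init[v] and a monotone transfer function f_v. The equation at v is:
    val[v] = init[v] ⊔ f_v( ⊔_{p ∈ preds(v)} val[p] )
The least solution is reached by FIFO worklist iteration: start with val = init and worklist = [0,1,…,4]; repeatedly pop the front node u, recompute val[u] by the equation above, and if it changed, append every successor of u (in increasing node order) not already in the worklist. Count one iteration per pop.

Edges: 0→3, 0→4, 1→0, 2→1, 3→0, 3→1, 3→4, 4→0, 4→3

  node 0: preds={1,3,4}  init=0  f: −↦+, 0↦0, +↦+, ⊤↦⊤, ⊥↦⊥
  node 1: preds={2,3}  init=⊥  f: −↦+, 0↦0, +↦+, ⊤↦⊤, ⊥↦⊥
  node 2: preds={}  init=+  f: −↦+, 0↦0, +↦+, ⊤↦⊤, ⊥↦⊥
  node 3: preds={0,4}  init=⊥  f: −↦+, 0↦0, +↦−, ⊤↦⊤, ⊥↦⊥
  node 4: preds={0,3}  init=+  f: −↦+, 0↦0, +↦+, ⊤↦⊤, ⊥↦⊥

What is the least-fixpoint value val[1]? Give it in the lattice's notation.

⊤

Trace (9 dequeues):
  [1] u=0 | in + | out ⊤ | prev 0 | push {}
  [2] u=1 | in + | out + | prev ⊥ | push {0}
  [3] u=2 | in ⊥ | out + | ==
  [4] u=3 | in ⊤ | out ⊤ | prev ⊥ | push {1}
  [5] u=4 | in ⊤ | out ⊤ | prev + | push {3}
  [6] u=0 | in ⊤ | out ⊤ | ==
  [7] u=1 | in ⊤ | out ⊤ | prev + | push {0}
  [8] u=3 | in ⊤ | out ⊤ | ==
  [9] u=0 | in ⊤ | out ⊤ | ==

Converged values:
  [0] ⊤
  [1] ⊤
  [2] +
  [3] ⊤
  [4] ⊤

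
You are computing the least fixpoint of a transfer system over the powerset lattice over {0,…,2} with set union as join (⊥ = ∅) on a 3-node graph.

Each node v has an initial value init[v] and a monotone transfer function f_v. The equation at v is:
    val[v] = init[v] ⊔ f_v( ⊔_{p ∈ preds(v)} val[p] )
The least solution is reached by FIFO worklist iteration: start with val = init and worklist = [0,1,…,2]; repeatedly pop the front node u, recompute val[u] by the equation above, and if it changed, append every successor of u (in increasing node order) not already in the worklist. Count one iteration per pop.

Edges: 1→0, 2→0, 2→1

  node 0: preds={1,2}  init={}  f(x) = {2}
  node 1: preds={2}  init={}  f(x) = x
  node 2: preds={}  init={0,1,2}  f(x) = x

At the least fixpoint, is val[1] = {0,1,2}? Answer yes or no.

yes

Worklist (4 pops):
  #1 pop 0: in={0,1,2} → {2} (was {}); enqueue []
  #2 pop 1: in={0,1,2} → {0,1,2} (was {}); enqueue [0]
  #3 pop 2: in={} → {0,1,2} (no change)
  #4 pop 0: in={0,1,2} → {2} (no change)

Fixpoint:
  val[0] = {2}
  val[1] = {0,1,2}
  val[2] = {0,1,2}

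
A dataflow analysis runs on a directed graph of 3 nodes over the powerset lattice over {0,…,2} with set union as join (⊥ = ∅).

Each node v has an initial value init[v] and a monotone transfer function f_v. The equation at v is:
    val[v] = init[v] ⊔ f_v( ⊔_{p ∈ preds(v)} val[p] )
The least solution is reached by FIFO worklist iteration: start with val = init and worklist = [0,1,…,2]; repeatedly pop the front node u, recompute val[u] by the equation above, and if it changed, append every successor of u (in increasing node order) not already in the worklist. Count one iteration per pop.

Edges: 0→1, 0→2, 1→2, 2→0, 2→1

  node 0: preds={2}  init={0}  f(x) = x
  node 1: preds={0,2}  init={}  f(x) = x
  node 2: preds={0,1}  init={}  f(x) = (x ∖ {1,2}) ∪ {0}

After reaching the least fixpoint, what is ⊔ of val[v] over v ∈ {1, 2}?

{0}

Worklist (5 pops):
  #1 pop 0: in={} → {0} (no change)
  #2 pop 1: in={0} → {0} (was {}); enqueue []
  #3 pop 2: in={0} → {0} (was {}); enqueue [0,1]
  #4 pop 0: in={0} → {0} (no change)
  #5 pop 1: in={0} → {0} (no change)

Fixpoint:
  val[0] = {0}
  val[1] = {0}
  val[2] = {0}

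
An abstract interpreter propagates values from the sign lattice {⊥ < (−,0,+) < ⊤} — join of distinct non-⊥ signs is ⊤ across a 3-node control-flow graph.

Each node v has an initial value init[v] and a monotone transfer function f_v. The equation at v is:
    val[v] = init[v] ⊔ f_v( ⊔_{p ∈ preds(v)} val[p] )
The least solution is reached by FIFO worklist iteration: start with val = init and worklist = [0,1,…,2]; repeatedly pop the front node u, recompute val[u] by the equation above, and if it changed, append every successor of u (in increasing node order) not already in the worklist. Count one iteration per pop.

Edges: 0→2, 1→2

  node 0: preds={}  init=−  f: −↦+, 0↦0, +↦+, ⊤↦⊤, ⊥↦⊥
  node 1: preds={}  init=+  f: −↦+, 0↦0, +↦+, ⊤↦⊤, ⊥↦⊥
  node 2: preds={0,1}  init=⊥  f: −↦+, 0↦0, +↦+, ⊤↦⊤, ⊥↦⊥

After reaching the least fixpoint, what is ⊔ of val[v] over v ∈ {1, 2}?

Worklist (3 pops):
  #1 pop 0: in=⊥ → − (no change)
  #2 pop 1: in=⊥ → + (no change)
  #3 pop 2: in=⊤ → ⊤ (was ⊥); enqueue []

Fixpoint:
  val[0] = −
  val[1] = +
  val[2] = ⊤

⊤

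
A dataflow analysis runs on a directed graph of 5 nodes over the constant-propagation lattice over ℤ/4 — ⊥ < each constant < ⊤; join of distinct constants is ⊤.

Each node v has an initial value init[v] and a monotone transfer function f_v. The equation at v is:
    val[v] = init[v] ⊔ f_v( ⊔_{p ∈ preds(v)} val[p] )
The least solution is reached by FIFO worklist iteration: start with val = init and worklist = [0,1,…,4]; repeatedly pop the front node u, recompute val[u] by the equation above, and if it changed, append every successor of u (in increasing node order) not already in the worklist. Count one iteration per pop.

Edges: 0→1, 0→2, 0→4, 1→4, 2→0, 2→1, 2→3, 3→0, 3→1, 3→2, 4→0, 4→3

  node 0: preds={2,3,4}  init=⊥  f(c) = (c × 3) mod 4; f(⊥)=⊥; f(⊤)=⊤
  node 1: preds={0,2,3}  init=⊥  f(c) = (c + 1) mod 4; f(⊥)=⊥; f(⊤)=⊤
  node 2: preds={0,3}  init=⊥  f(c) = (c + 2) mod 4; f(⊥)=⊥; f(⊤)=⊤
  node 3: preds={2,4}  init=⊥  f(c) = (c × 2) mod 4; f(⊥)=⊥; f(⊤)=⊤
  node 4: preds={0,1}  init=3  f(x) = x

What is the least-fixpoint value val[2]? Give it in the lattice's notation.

⊤

Worklist (13 pops):
  #1 pop 0: in=3 → 1 (was ⊥); enqueue []
  #2 pop 1: in=1 → 2 (was ⊥); enqueue []
  #3 pop 2: in=1 → 3 (was ⊥); enqueue [0,1]
  #4 pop 3: in=3 → 2 (was ⊥); enqueue [2]
  #5 pop 4: in=⊤ → ⊤ (was 3); enqueue [3]
  #6 pop 0: in=⊤ → ⊤ (was 1); enqueue [4]
  #7 pop 1: in=⊤ → ⊤ (was 2); enqueue []
  #8 pop 2: in=⊤ → ⊤ (was 3); enqueue [0,1]
  #9 pop 3: in=⊤ → ⊤ (was 2); enqueue [2]
  #10 pop 4: in=⊤ → ⊤ (no change)
  #11 pop 0: in=⊤ → ⊤ (no change)
  #12 pop 1: in=⊤ → ⊤ (no change)
  #13 pop 2: in=⊤ → ⊤ (no change)

Fixpoint:
  val[0] = ⊤
  val[1] = ⊤
  val[2] = ⊤
  val[3] = ⊤
  val[4] = ⊤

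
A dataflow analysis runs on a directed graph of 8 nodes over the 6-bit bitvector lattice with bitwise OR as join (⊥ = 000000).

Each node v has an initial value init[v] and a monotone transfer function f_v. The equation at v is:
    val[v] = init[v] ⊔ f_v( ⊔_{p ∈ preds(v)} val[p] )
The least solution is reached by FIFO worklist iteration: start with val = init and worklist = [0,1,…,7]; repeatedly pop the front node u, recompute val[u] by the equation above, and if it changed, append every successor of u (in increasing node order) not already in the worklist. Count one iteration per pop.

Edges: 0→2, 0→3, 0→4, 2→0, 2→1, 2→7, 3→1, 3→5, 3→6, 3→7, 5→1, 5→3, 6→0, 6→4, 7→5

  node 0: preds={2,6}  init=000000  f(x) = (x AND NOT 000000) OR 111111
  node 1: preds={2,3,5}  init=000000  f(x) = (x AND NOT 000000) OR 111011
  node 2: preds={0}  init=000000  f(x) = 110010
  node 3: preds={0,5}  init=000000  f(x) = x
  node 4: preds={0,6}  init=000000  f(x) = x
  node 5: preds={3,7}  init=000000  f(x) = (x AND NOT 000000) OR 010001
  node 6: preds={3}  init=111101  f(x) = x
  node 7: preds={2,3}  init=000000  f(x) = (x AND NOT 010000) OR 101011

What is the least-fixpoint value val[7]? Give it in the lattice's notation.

101111

Iteration log — 13 steps:
  step 1. node 0  ⊔preds=111101  new=111111  old=000000  +wl: 
  step 2. node 1  ⊔preds=000000  new=111011  old=000000  +wl: 
  step 3. node 2  ⊔preds=111111  new=110010  old=000000  +wl: 0,1
  step 4. node 3  ⊔preds=111111  new=111111  old=000000  +wl: 
  step 5. node 4  ⊔preds=111111  new=111111  old=000000  +wl: 
  step 6. node 5  ⊔preds=111111  new=111111  old=000000  +wl: 3
  step 7. node 6  ⊔preds=111111  new=111111  old=111101  +wl: 4
  step 8. node 7  ⊔preds=111111  new=101111  old=000000  +wl: 5
  step 9. node 0  ⊔preds=111111  new=111111  stable
  step 10. node 1  ⊔preds=111111  new=111111  old=111011  +wl: 
  step 11. node 3  ⊔preds=111111  new=111111  stable
  step 12. node 4  ⊔preds=111111  new=111111  stable
  step 13. node 5  ⊔preds=111111  new=111111  stable

Least fixpoint reached:
  node 0: 111111
  node 1: 111111
  node 2: 110010
  node 3: 111111
  node 4: 111111
  node 5: 111111
  node 6: 111111
  node 7: 101111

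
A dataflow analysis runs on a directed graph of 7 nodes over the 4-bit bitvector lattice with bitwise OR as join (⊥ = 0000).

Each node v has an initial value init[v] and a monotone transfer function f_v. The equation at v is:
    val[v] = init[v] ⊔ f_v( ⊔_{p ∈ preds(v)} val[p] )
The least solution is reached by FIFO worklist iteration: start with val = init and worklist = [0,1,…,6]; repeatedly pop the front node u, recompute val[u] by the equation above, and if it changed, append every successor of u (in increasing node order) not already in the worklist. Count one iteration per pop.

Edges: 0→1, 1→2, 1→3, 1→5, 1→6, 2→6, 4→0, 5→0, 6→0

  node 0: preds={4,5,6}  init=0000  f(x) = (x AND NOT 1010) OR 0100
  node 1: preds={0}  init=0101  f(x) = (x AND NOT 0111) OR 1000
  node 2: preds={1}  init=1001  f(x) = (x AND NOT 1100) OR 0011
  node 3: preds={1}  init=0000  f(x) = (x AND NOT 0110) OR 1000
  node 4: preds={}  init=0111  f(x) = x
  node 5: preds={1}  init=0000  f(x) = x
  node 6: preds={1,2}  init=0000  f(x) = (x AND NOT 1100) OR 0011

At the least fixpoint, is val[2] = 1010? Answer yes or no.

Worklist (8 pops):
  #1 pop 0: in=0111 → 0101 (was 0000); enqueue []
  #2 pop 1: in=0101 → 1101 (was 0101); enqueue []
  #3 pop 2: in=1101 → 1011 (was 1001); enqueue []
  #4 pop 3: in=1101 → 1001 (was 0000); enqueue []
  #5 pop 4: in=0000 → 0111 (no change)
  #6 pop 5: in=1101 → 1101 (was 0000); enqueue [0]
  #7 pop 6: in=1111 → 0011 (was 0000); enqueue []
  #8 pop 0: in=1111 → 0101 (no change)

Fixpoint:
  val[0] = 0101
  val[1] = 1101
  val[2] = 1011
  val[3] = 1001
  val[4] = 0111
  val[5] = 1101
  val[6] = 0011

no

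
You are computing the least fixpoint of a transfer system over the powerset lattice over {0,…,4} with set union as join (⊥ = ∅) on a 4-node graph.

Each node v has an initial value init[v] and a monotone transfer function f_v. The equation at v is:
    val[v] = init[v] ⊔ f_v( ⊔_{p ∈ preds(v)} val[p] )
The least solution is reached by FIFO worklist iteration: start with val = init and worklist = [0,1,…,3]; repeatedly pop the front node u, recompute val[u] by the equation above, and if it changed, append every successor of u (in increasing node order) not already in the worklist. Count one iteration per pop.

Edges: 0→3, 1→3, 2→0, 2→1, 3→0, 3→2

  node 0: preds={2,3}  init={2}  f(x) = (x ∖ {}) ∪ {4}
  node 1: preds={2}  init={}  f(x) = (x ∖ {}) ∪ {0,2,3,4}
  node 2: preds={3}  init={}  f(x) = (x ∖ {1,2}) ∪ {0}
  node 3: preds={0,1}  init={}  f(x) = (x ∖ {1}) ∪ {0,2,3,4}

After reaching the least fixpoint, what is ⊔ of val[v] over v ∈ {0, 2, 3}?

{0,2,3,4}

Worklist (10 pops):
  #1 pop 0: in={} → {2,4} (was {2}); enqueue []
  #2 pop 1: in={} → {0,2,3,4} (was {}); enqueue []
  #3 pop 2: in={} → {0} (was {}); enqueue [0,1]
  #4 pop 3: in={0,2,3,4} → {0,2,3,4} (was {}); enqueue [2]
  #5 pop 0: in={0,2,3,4} → {0,2,3,4} (was {2,4}); enqueue [3]
  #6 pop 1: in={0} → {0,2,3,4} (no change)
  #7 pop 2: in={0,2,3,4} → {0,3,4} (was {0}); enqueue [0,1]
  #8 pop 3: in={0,2,3,4} → {0,2,3,4} (no change)
  #9 pop 0: in={0,2,3,4} → {0,2,3,4} (no change)
  #10 pop 1: in={0,3,4} → {0,2,3,4} (no change)

Fixpoint:
  val[0] = {0,2,3,4}
  val[1] = {0,2,3,4}
  val[2] = {0,3,4}
  val[3] = {0,2,3,4}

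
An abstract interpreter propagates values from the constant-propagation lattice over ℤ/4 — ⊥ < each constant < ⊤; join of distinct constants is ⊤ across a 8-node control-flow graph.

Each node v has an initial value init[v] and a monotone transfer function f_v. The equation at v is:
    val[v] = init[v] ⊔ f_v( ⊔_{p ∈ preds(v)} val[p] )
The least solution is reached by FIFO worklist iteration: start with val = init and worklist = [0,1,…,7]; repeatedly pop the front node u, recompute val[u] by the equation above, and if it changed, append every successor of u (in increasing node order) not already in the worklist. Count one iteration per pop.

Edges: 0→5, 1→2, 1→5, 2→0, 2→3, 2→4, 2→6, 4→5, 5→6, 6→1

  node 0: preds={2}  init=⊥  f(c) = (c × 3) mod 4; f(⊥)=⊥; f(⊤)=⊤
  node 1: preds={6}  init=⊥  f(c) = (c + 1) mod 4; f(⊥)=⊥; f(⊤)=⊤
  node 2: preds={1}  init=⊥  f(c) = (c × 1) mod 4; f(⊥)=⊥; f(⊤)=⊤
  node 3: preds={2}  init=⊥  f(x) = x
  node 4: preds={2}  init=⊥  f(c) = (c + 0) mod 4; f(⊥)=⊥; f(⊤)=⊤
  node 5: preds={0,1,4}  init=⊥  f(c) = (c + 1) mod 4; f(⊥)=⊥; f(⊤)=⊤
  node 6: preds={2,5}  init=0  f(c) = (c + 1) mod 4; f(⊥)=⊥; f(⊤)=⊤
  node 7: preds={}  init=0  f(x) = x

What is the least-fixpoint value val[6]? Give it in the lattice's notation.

Trace (17 dequeues):
  [1] u=0 | in ⊥ | out ⊥ | ==
  [2] u=1 | in 0 | out 1 | prev ⊥ | push {}
  [3] u=2 | in 1 | out 1 | prev ⊥ | push {0}
  [4] u=3 | in 1 | out 1 | prev ⊥ | push {}
  [5] u=4 | in 1 | out 1 | prev ⊥ | push {}
  [6] u=5 | in 1 | out 2 | prev ⊥ | push {}
  [7] u=6 | in ⊤ | out ⊤ | prev 0 | push {1}
  [8] u=7 | in ⊥ | out 0 | ==
  [9] u=0 | in 1 | out 3 | prev ⊥ | push {5}
  [10] u=1 | in ⊤ | out ⊤ | prev 1 | push {2}
  [11] u=5 | in ⊤ | out ⊤ | prev 2 | push {6}
  [12] u=2 | in ⊤ | out ⊤ | prev 1 | push {0,3,4}
  [13] u=6 | in ⊤ | out ⊤ | ==
  [14] u=0 | in ⊤ | out ⊤ | prev 3 | push {5}
  [15] u=3 | in ⊤ | out ⊤ | prev 1 | push {}
  [16] u=4 | in ⊤ | out ⊤ | prev 1 | push {}
  [17] u=5 | in ⊤ | out ⊤ | ==

Converged values:
  [0] ⊤
  [1] ⊤
  [2] ⊤
  [3] ⊤
  [4] ⊤
  [5] ⊤
  [6] ⊤
  [7] 0

⊤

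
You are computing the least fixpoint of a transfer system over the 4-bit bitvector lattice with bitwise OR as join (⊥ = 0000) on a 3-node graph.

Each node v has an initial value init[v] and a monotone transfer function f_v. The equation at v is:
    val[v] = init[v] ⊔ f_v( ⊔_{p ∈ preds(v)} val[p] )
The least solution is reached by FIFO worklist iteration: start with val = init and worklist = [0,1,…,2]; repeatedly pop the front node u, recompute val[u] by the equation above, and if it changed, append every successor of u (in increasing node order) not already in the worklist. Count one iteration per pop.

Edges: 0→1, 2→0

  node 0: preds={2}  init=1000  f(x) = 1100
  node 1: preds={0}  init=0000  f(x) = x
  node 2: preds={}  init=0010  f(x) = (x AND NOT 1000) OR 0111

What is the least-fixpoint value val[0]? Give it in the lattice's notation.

Iteration log — 4 steps:
  step 1. node 0  ⊔preds=0010  new=1100  old=1000  +wl: 
  step 2. node 1  ⊔preds=1100  new=1100  old=0000  +wl: 
  step 3. node 2  ⊔preds=0000  new=0111  old=0010  +wl: 0
  step 4. node 0  ⊔preds=0111  new=1100  stable

Least fixpoint reached:
  node 0: 1100
  node 1: 1100
  node 2: 0111

1100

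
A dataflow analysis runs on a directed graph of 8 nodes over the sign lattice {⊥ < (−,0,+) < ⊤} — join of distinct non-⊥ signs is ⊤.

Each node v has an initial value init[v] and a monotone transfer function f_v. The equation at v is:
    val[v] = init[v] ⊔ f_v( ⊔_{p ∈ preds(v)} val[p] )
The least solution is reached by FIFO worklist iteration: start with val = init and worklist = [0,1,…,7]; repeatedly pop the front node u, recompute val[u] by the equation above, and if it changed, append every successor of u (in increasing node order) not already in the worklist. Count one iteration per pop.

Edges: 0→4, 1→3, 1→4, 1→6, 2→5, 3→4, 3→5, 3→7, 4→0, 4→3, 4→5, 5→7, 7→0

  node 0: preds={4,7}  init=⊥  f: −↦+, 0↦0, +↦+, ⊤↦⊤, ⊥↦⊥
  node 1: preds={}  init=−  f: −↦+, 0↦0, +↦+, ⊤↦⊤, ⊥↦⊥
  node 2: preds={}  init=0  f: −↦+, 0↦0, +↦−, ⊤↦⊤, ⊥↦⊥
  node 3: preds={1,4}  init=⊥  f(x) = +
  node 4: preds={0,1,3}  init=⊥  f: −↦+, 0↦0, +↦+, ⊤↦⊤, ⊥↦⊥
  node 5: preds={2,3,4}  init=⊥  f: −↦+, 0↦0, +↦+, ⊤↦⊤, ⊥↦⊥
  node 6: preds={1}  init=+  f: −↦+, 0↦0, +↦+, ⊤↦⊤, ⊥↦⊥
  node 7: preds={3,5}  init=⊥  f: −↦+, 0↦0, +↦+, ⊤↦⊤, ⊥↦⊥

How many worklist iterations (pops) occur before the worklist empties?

11

Iteration log — 11 steps:
  step 1. node 0  ⊔preds=⊥  new=⊥  stable
  step 2. node 1  ⊔preds=⊥  new=−  stable
  step 3. node 2  ⊔preds=⊥  new=0  stable
  step 4. node 3  ⊔preds=−  new=+  old=⊥  +wl: 
  step 5. node 4  ⊔preds=⊤  new=⊤  old=⊥  +wl: 0,3
  step 6. node 5  ⊔preds=⊤  new=⊤  old=⊥  +wl: 
  step 7. node 6  ⊔preds=−  new=+  stable
  step 8. node 7  ⊔preds=⊤  new=⊤  old=⊥  +wl: 
  step 9. node 0  ⊔preds=⊤  new=⊤  old=⊥  +wl: 4
  step 10. node 3  ⊔preds=⊤  new=+  stable
  step 11. node 4  ⊔preds=⊤  new=⊤  stable

Least fixpoint reached:
  node 0: ⊤
  node 1: −
  node 2: 0
  node 3: +
  node 4: ⊤
  node 5: ⊤
  node 6: +
  node 7: ⊤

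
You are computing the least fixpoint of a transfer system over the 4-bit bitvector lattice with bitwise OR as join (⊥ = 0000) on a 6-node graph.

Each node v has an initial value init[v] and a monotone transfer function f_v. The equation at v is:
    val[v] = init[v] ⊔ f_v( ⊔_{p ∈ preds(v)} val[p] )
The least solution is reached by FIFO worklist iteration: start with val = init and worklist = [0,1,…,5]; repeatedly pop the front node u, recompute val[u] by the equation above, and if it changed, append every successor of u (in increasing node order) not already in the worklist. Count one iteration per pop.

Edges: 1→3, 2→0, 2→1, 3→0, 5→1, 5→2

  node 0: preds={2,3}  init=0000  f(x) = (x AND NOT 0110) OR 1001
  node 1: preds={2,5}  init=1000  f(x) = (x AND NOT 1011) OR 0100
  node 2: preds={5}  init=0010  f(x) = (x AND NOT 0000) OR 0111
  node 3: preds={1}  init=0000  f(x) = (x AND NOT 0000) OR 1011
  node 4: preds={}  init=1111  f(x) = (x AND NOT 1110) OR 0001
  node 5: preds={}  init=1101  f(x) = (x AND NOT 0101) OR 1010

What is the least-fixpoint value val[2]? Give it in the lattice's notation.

Trace (9 dequeues):
  [1] u=0 | in 0010 | out 1001 | prev 0000 | push {}
  [2] u=1 | in 1111 | out 1100 | prev 1000 | push {}
  [3] u=2 | in 1101 | out 1111 | prev 0010 | push {0,1}
  [4] u=3 | in 1100 | out 1111 | prev 0000 | push {}
  [5] u=4 | in 0000 | out 1111 | ==
  [6] u=5 | in 0000 | out 1111 | prev 1101 | push {2}
  [7] u=0 | in 1111 | out 1001 | ==
  [8] u=1 | in 1111 | out 1100 | ==
  [9] u=2 | in 1111 | out 1111 | ==

Converged values:
  [0] 1001
  [1] 1100
  [2] 1111
  [3] 1111
  [4] 1111
  [5] 1111

1111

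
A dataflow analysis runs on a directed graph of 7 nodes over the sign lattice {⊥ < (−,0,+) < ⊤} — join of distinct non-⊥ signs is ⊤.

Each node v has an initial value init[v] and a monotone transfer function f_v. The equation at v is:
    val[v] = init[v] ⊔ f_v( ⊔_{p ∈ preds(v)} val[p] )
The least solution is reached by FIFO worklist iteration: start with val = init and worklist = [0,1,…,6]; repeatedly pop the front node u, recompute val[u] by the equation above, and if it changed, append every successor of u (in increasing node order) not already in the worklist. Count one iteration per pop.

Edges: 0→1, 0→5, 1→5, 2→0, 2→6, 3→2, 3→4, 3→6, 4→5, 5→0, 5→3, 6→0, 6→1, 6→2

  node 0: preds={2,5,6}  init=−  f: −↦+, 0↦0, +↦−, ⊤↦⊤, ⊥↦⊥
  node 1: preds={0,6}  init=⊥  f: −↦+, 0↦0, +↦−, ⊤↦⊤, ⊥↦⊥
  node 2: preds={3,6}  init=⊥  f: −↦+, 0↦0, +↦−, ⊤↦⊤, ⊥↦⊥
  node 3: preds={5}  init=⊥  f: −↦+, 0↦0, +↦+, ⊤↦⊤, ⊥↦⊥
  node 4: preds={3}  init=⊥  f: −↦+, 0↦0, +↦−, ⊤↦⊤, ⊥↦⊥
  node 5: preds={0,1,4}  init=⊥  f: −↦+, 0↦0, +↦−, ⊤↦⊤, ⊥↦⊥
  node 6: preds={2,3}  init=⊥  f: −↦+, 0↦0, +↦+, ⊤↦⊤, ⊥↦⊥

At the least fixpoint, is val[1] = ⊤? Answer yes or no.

Iteration log — 18 steps:
  step 1. node 0  ⊔preds=⊥  new=−  stable
  step 2. node 1  ⊔preds=−  new=+  old=⊥  +wl: 
  step 3. node 2  ⊔preds=⊥  new=⊥  stable
  step 4. node 3  ⊔preds=⊥  new=⊥  stable
  step 5. node 4  ⊔preds=⊥  new=⊥  stable
  step 6. node 5  ⊔preds=⊤  new=⊤  old=⊥  +wl: 0,3
  step 7. node 6  ⊔preds=⊥  new=⊥  stable
  step 8. node 0  ⊔preds=⊤  new=⊤  old=−  +wl: 1,5
  step 9. node 3  ⊔preds=⊤  new=⊤  old=⊥  +wl: 2,4,6
  step 10. node 1  ⊔preds=⊤  new=⊤  old=+  +wl: 
  step 11. node 5  ⊔preds=⊤  new=⊤  stable
  step 12. node 2  ⊔preds=⊤  new=⊤  old=⊥  +wl: 0
  step 13. node 4  ⊔preds=⊤  new=⊤  old=⊥  +wl: 5
  step 14. node 6  ⊔preds=⊤  new=⊤  old=⊥  +wl: 1,2
  step 15. node 0  ⊔preds=⊤  new=⊤  stable
  step 16. node 5  ⊔preds=⊤  new=⊤  stable
  step 17. node 1  ⊔preds=⊤  new=⊤  stable
  step 18. node 2  ⊔preds=⊤  new=⊤  stable

Least fixpoint reached:
  node 0: ⊤
  node 1: ⊤
  node 2: ⊤
  node 3: ⊤
  node 4: ⊤
  node 5: ⊤
  node 6: ⊤

yes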